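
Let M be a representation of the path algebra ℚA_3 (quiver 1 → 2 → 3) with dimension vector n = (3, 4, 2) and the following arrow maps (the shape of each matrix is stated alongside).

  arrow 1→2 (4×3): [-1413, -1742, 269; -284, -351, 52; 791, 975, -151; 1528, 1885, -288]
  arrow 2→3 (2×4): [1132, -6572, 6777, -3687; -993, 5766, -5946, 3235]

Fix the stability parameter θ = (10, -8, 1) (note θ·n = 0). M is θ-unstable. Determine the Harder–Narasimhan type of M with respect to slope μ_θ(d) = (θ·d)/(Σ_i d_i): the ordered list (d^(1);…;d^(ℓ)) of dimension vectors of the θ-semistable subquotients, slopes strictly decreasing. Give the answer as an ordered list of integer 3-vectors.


Barcode: M ≅ I[1,1], I[1,3]^2, I[2,2]^2. HN layers by μ_θ (3 steps, strictly decreasing):
  μ^(1)=10; μ^(2)=1; μ^(3)=-8

((1, 0, 0); (2, 2, 2); (0, 2, 0))


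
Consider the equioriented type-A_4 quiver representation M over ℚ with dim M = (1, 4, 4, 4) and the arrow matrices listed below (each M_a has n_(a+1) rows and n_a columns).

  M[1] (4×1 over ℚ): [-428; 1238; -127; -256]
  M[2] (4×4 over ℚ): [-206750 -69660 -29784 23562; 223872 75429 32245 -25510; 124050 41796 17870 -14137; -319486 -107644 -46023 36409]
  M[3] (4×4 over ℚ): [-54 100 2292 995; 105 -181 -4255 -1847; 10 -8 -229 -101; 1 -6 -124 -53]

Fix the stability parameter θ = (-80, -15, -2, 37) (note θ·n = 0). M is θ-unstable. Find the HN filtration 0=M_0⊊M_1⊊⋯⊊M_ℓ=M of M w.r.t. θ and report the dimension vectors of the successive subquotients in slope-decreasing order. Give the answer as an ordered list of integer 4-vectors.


Barcode: M ≅ I[1,4], I[2,4]^3. HN layers by μ_θ (4 steps, strictly decreasing):
  μ^(1)=37; μ^(2)=-2; μ^(3)=-15; μ^(4)=-80

((0, 0, 0, 4); (0, 0, 4, 0); (0, 4, 0, 0); (1, 0, 0, 0))


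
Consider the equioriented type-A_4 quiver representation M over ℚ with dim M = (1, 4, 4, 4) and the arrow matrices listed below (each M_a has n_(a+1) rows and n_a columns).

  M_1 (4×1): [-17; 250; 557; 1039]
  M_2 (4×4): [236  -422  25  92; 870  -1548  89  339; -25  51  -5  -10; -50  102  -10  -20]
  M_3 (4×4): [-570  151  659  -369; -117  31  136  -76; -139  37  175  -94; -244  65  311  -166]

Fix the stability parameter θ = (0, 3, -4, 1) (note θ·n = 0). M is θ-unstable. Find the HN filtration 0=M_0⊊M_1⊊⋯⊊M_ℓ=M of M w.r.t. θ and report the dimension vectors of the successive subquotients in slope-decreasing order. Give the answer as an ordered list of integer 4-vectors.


Via rank(M_{q-1}∘⋯∘M_p): M ≅ I[1,4], I[2,2], I[2,4]^2, I[3,4].
μ_θ-semistable layers: μ^(1)=3; μ^(2)=1; μ^(3)=-1/3; μ^(4)=-1/2; μ^(5)=-4

((0, 1, 0, 0); (0, 0, 0, 4); (1, 1, 1, 0); (0, 2, 2, 0); (0, 0, 1, 0))


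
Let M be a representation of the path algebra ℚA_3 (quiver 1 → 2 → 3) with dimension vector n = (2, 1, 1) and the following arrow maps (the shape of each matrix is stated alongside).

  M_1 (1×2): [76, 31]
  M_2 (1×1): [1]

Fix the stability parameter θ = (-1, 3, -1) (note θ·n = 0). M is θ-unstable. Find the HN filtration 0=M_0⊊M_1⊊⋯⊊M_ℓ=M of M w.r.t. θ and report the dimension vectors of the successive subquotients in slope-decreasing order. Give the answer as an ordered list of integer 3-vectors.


Barcode: M ≅ I[1,1], I[1,3]. HN layers by μ_θ (2 steps, strictly decreasing):
  μ^(1)=1; μ^(2)=-1

((0, 1, 1); (2, 0, 0))


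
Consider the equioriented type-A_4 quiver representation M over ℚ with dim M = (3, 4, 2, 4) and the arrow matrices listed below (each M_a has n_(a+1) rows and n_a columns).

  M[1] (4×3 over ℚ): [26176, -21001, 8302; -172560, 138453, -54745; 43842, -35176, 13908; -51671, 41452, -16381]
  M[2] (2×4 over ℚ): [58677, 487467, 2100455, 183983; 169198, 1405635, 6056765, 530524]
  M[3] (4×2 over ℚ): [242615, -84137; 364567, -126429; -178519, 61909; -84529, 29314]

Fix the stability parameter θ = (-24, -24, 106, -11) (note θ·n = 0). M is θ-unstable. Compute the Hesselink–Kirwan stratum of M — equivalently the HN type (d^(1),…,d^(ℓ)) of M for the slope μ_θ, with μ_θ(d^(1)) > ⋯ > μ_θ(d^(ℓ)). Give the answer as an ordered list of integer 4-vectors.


Interval decomposition of M: I[1,2], I[1,4]^2, I[2,2], I[4,4]^2.
HN type (ℓ=3): μ^(1)=95/2; μ^(2)=-11; μ^(3)=-24

((0, 0, 2, 2); (0, 0, 0, 2); (3, 4, 0, 0))


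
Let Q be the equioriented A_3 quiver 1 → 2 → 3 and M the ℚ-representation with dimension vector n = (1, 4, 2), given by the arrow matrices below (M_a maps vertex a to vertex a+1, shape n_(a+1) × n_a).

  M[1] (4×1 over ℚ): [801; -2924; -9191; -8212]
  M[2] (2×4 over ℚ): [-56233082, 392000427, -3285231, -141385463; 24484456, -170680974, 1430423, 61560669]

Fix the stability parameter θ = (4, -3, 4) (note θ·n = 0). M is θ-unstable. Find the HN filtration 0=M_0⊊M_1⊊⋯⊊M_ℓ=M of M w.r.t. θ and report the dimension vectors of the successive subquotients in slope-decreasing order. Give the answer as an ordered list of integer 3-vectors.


Interval decomposition of M: I[1,3], I[2,2]^2, I[2,3].
HN type (ℓ=3): μ^(1)=4; μ^(2)=1/2; μ^(3)=-3

((0, 0, 2); (1, 1, 0); (0, 3, 0))


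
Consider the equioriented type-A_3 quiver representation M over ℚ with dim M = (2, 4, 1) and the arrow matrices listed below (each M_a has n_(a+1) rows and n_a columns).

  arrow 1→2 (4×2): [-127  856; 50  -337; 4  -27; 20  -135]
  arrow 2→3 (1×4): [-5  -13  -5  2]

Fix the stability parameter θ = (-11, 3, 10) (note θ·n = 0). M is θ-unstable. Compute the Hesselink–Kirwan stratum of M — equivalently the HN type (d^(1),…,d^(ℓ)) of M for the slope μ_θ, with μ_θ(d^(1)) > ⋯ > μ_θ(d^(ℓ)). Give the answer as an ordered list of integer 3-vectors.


Interval decomposition of M: I[1,2], I[1,3], I[2,2]^2.
HN type (ℓ=3): μ^(1)=10; μ^(2)=3; μ^(3)=-11

((0, 0, 1); (0, 4, 0); (2, 0, 0))


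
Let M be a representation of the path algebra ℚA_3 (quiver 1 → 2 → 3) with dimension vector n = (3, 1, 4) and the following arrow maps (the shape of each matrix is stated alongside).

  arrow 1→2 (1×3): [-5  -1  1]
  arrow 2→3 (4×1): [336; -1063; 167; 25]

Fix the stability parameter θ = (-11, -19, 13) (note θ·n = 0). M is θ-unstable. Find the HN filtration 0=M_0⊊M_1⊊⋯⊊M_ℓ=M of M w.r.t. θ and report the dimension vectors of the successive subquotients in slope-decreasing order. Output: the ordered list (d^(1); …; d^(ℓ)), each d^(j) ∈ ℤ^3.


Barcode: M ≅ I[1,1]^2, I[1,3], I[3,3]^3. HN layers by μ_θ (3 steps, strictly decreasing):
  μ^(1)=13; μ^(2)=-11; μ^(3)=-15

((0, 0, 4); (2, 0, 0); (1, 1, 0))


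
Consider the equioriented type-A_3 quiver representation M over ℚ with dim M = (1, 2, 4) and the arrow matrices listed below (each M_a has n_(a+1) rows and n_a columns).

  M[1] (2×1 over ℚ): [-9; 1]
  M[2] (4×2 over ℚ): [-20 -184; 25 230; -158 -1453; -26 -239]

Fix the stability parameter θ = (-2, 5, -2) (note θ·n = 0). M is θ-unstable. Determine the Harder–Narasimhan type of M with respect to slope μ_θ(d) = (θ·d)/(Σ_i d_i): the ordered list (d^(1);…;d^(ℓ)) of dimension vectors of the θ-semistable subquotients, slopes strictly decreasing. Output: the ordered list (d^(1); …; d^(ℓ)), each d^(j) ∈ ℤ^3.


Interval decomposition of M: I[1,3], I[2,3], I[3,3]^2.
HN type (ℓ=2): μ^(1)=3/2; μ^(2)=-2

((0, 2, 2); (1, 0, 2))


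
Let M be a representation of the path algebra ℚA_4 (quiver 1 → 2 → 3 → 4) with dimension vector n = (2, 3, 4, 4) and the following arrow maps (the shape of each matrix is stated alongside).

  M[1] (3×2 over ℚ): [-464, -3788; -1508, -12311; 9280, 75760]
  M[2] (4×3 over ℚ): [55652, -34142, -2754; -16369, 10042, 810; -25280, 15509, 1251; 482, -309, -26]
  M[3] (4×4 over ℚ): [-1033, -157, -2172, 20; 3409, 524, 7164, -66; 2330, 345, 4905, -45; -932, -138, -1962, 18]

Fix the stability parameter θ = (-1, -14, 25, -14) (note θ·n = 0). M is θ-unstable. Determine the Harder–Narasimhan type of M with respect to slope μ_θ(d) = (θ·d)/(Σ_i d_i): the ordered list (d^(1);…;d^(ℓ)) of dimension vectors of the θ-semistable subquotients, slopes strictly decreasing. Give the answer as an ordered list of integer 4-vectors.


Via rank(M_{q-1}∘⋯∘M_p): M ≅ I[1,1], I[1,3], I[2,4]^2, I[3,4], I[4,4].
μ_θ-semistable layers: μ^(1)=25; μ^(2)=11/2; μ^(3)=-1; μ^(4)=-15/2; μ^(5)=-14

((0, 0, 1, 0); (0, 0, 3, 3); (1, 0, 0, 0); (1, 1, 0, 0); (0, 2, 0, 1))


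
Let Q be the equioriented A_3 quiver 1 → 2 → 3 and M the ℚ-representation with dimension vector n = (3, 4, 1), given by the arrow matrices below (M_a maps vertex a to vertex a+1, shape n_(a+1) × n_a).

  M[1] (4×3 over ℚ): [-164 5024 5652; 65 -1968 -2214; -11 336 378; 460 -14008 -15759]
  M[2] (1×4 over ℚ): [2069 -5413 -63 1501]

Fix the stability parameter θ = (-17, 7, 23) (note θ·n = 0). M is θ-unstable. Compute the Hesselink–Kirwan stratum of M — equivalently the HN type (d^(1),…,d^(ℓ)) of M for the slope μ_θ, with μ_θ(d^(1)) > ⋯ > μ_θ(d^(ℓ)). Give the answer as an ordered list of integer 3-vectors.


Barcode: M ≅ I[1,1], I[1,2], I[1,3], I[2,2]^2. HN layers by μ_θ (3 steps, strictly decreasing):
  μ^(1)=23; μ^(2)=7; μ^(3)=-17

((0, 0, 1); (0, 4, 0); (3, 0, 0))


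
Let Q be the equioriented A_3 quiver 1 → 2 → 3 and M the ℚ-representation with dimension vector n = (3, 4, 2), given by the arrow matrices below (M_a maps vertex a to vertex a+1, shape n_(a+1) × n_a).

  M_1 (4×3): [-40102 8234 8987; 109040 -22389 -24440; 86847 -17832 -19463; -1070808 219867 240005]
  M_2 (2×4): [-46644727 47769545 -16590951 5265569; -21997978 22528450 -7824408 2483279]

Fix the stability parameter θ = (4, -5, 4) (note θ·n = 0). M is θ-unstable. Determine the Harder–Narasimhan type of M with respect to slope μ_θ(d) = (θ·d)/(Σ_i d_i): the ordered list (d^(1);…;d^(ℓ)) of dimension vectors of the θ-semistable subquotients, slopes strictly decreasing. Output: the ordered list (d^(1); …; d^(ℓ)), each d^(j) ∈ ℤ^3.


Barcode: M ≅ I[1,2], I[1,3]^2, I[2,2]. HN layers by μ_θ (3 steps, strictly decreasing):
  μ^(1)=4; μ^(2)=-1/2; μ^(3)=-5

((0, 0, 2); (3, 3, 0); (0, 1, 0))


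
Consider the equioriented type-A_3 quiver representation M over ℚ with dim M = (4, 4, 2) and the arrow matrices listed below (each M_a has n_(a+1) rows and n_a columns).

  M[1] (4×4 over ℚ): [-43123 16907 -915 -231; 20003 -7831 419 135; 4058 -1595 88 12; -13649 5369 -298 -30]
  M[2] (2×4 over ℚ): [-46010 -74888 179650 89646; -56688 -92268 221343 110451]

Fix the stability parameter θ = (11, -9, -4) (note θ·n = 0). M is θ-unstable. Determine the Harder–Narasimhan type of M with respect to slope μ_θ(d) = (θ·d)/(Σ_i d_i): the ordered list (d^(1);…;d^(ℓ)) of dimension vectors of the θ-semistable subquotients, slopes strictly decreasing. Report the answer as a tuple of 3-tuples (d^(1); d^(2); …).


Interval decomposition of M: I[1,1], I[1,2], I[1,3]^2, I[2,2].
HN type (ℓ=4): μ^(1)=11; μ^(2)=1; μ^(3)=-2/3; μ^(4)=-9

((1, 0, 0); (1, 1, 0); (2, 2, 2); (0, 1, 0))


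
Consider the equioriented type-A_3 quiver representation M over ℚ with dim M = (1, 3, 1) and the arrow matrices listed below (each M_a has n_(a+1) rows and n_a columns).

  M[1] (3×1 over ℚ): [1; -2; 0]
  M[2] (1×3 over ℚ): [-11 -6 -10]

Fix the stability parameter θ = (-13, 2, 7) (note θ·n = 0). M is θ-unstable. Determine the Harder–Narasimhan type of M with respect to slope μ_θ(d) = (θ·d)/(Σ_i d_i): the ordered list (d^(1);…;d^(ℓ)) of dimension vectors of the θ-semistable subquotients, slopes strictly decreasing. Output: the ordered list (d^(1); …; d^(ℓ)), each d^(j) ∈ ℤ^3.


Interval decomposition of M: I[1,3], I[2,2]^2.
HN type (ℓ=3): μ^(1)=7; μ^(2)=2; μ^(3)=-13

((0, 0, 1); (0, 3, 0); (1, 0, 0))


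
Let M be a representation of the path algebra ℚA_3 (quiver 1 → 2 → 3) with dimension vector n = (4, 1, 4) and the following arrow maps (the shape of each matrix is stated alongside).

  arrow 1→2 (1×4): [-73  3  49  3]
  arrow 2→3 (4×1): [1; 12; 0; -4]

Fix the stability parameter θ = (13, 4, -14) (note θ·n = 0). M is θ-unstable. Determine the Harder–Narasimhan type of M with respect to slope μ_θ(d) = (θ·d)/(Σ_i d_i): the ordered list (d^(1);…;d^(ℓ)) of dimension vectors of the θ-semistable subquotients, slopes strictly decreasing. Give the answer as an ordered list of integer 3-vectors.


Barcode: M ≅ I[1,1]^3, I[1,3], I[3,3]^3. HN layers by μ_θ (3 steps, strictly decreasing):
  μ^(1)=13; μ^(2)=1; μ^(3)=-14

((3, 0, 0); (1, 1, 1); (0, 0, 3))


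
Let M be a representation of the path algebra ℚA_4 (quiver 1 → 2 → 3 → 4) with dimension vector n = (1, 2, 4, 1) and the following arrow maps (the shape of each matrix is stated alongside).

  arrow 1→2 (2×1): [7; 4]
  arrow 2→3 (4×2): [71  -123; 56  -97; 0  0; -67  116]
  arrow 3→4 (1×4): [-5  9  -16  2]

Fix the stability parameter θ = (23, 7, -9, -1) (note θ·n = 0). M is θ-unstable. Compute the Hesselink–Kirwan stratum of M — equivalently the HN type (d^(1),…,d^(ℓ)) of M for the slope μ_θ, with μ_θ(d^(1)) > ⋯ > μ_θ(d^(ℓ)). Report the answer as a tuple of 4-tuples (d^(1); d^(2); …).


Interval decomposition of M: I[1,4], I[2,3], I[3,3]^2.
HN type (ℓ=3): μ^(1)=5; μ^(2)=-1; μ^(3)=-9

((1, 1, 1, 1); (0, 1, 1, 0); (0, 0, 2, 0))


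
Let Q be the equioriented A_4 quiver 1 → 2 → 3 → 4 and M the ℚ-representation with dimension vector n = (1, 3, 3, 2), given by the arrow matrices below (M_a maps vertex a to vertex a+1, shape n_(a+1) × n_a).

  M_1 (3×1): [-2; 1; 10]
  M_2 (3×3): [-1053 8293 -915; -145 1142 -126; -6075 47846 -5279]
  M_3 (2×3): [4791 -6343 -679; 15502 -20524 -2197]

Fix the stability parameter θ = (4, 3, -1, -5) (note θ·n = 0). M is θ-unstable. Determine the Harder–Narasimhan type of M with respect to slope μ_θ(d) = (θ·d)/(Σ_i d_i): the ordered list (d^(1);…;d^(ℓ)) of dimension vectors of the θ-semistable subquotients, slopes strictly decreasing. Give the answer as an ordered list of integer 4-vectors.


Via rank(M_{q-1}∘⋯∘M_p): M ≅ I[1,4], I[2,3], I[2,4].
μ_θ-semistable layers: μ^(1)=1; μ^(2)=1/4; μ^(3)=-1

((0, 1, 1, 0); (1, 1, 1, 1); (0, 1, 1, 1))


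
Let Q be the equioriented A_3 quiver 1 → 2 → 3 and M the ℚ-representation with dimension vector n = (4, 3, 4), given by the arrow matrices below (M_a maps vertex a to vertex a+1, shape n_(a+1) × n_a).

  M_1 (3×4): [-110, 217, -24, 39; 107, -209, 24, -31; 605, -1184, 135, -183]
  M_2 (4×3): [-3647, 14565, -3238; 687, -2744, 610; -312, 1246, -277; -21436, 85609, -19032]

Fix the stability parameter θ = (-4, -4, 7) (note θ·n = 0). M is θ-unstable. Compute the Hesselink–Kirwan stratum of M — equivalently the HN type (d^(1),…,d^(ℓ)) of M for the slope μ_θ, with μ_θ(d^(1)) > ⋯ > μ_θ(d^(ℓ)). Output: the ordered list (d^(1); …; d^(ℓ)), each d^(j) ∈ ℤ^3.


Barcode: M ≅ I[1,1], I[1,3]^3, I[3,3]. HN layers by μ_θ (2 steps, strictly decreasing):
  μ^(1)=7; μ^(2)=-4

((0, 0, 4); (4, 3, 0))


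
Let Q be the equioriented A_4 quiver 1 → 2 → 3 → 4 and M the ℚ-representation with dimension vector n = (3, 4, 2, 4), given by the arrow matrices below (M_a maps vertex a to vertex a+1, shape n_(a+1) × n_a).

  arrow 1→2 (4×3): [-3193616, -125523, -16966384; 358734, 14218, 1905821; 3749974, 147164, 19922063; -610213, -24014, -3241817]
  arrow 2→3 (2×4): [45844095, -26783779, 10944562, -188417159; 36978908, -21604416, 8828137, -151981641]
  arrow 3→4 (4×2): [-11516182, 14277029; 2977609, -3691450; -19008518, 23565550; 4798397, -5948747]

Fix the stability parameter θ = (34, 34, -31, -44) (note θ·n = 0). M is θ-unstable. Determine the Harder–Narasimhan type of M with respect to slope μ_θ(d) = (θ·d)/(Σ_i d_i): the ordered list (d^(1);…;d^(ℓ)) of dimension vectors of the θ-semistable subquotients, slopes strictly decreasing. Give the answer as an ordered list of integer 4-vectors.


Barcode: M ≅ I[1,2], I[1,4]^2, I[2,2], I[4,4]^2. HN layers by μ_θ (3 steps, strictly decreasing):
  μ^(1)=34; μ^(2)=-7/4; μ^(3)=-44

((1, 2, 0, 0); (2, 2, 2, 2); (0, 0, 0, 2))


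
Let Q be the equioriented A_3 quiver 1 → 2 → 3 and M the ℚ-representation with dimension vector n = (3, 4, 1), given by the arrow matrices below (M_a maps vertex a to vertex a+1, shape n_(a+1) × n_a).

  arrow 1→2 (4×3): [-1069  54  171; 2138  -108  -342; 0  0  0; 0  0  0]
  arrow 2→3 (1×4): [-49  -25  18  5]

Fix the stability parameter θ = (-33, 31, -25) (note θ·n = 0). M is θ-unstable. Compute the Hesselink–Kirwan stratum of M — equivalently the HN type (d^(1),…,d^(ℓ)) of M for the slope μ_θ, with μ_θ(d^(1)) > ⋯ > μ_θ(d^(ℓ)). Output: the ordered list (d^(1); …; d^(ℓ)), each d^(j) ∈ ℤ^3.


Interval decomposition of M: I[1,1]^2, I[1,3], I[2,2]^3.
HN type (ℓ=3): μ^(1)=31; μ^(2)=3; μ^(3)=-33

((0, 3, 0); (0, 1, 1); (3, 0, 0))


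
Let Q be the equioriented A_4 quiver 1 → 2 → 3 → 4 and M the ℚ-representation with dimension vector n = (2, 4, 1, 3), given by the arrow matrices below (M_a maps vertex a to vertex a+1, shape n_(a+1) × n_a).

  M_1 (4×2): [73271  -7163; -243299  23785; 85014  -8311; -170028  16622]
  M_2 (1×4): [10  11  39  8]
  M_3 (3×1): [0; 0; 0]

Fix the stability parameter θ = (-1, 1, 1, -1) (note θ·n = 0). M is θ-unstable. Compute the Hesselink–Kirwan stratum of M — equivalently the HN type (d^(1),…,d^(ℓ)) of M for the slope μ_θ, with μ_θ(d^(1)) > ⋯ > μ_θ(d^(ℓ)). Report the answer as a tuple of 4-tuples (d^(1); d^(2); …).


Interval decomposition of M: I[1,2], I[1,3], I[2,2]^2, I[4,4]^3.
HN type (ℓ=2): μ^(1)=1; μ^(2)=-1

((0, 4, 1, 0); (2, 0, 0, 3))


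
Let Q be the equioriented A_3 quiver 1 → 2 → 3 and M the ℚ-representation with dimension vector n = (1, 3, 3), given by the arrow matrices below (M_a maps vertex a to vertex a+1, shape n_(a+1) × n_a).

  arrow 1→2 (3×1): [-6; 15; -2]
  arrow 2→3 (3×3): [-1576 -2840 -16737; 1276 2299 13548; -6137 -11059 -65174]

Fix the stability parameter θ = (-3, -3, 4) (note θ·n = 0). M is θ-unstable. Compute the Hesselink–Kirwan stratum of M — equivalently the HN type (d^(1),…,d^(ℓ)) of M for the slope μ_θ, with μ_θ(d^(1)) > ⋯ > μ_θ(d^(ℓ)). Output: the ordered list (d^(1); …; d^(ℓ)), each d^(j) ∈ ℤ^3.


Via rank(M_{q-1}∘⋯∘M_p): M ≅ I[1,3], I[2,3]^2.
μ_θ-semistable layers: μ^(1)=4; μ^(2)=-3

((0, 0, 3); (1, 3, 0))


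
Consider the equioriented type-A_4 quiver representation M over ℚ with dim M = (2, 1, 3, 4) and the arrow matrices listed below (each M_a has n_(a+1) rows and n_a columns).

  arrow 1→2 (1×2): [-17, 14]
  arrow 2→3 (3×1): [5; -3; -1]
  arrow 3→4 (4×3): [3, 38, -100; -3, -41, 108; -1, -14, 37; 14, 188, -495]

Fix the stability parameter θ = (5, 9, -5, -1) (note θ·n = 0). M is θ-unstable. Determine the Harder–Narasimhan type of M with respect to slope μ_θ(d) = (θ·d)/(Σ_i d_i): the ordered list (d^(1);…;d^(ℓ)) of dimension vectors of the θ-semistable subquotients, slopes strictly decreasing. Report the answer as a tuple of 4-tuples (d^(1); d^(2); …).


Interval decomposition of M: I[1,1], I[1,4], I[3,4]^2, I[4,4].
HN type (ℓ=4): μ^(1)=5; μ^(2)=2; μ^(3)=-1; μ^(4)=-5

((1, 0, 0, 0); (1, 1, 1, 1); (0, 0, 0, 3); (0, 0, 2, 0))


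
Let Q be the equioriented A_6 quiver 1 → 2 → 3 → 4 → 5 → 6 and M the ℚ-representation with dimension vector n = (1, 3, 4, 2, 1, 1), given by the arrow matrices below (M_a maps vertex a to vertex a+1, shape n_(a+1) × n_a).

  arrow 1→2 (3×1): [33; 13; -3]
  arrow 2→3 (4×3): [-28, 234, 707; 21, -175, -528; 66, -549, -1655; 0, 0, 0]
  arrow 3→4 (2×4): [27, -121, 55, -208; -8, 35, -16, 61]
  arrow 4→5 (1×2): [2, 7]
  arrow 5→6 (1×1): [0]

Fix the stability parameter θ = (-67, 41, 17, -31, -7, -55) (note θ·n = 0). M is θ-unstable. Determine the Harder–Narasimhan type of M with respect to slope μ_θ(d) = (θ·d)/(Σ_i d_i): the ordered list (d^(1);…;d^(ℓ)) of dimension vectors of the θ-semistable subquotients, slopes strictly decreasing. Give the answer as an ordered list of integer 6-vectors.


Barcode: M ≅ I[1,4], I[2,3], I[2,5], I[3,3], I[6,6]. HN layers by μ_θ (6 steps, strictly decreasing):
  μ^(1)=29; μ^(2)=17; μ^(3)=9; μ^(4)=5; μ^(5)=-55; μ^(6)=-67

((0, 1, 1, 0, 0, 0); (0, 0, 1, 0, 0, 0); (0, 1, 1, 1, 0, 0); (0, 1, 1, 1, 1, 0); (0, 0, 0, 0, 0, 1); (1, 0, 0, 0, 0, 0))


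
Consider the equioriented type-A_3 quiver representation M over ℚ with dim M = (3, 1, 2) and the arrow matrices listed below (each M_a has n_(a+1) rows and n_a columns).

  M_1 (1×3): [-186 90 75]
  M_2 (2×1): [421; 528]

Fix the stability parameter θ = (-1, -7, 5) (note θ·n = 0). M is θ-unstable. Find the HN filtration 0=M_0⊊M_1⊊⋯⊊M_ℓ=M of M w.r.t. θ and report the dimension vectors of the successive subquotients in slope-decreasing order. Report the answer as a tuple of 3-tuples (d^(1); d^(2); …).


Interval decomposition of M: I[1,1]^2, I[1,3], I[3,3].
HN type (ℓ=3): μ^(1)=5; μ^(2)=-1; μ^(3)=-4

((0, 0, 2); (2, 0, 0); (1, 1, 0))


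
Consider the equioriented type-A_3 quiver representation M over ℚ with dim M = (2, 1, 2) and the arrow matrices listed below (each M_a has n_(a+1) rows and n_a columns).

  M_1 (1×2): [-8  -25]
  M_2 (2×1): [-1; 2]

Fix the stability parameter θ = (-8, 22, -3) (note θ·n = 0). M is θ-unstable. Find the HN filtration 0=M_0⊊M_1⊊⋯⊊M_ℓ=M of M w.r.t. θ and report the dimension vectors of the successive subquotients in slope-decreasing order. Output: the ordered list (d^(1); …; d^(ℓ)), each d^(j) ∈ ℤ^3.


Barcode: M ≅ I[1,1], I[1,3], I[3,3]. HN layers by μ_θ (3 steps, strictly decreasing):
  μ^(1)=19/2; μ^(2)=-3; μ^(3)=-8

((0, 1, 1); (0, 0, 1); (2, 0, 0))


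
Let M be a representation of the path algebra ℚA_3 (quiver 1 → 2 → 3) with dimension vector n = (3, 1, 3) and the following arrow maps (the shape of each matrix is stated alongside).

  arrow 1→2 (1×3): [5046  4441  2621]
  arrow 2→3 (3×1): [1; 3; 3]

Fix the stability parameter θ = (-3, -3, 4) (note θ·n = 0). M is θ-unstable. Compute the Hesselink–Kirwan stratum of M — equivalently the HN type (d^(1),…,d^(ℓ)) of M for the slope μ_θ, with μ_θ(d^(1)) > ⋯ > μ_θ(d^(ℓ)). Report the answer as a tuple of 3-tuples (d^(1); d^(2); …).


Barcode: M ≅ I[1,1]^2, I[1,3], I[3,3]^2. HN layers by μ_θ (2 steps, strictly decreasing):
  μ^(1)=4; μ^(2)=-3

((0, 0, 3); (3, 1, 0))


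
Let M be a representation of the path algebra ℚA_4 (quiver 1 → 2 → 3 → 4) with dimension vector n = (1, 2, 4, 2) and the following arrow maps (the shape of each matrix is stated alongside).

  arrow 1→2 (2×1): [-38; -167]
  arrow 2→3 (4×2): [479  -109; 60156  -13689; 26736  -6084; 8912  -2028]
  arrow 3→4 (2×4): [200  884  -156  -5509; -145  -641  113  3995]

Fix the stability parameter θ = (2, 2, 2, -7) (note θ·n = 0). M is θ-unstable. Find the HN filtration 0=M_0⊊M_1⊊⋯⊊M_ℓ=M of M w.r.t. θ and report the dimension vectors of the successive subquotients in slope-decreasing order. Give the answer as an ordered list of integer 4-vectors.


Interval decomposition of M: I[1,3], I[2,4], I[3,3], I[3,4].
HN type (ℓ=3): μ^(1)=2; μ^(2)=-1; μ^(3)=-5/2

((1, 1, 2, 0); (0, 1, 1, 1); (0, 0, 1, 1))


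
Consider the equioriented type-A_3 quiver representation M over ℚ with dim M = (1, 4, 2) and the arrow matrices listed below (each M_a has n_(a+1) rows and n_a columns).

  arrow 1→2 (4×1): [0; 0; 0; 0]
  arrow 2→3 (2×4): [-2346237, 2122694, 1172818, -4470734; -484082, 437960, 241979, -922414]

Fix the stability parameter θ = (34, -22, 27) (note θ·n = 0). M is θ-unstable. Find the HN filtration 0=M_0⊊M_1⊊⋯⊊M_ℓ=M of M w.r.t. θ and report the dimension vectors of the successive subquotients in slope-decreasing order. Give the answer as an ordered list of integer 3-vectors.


Via rank(M_{q-1}∘⋯∘M_p): M ≅ I[1,1], I[2,2]^2, I[2,3]^2.
μ_θ-semistable layers: μ^(1)=34; μ^(2)=27; μ^(3)=-22

((1, 0, 0); (0, 0, 2); (0, 4, 0))


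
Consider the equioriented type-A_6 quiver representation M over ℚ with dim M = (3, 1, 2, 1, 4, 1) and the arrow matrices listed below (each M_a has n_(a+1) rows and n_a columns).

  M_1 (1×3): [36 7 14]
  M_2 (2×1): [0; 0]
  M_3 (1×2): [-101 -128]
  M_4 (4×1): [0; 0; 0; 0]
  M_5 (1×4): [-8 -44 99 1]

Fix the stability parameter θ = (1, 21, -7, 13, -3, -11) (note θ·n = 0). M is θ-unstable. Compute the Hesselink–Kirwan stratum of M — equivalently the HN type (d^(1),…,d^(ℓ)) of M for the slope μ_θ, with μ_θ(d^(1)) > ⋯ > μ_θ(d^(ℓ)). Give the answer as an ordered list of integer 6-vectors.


Barcode: M ≅ I[1,1]^2, I[1,2], I[3,3], I[3,4], I[5,5]^3, I[5,6]. HN layers by μ_θ (5 steps, strictly decreasing):
  μ^(1)=21; μ^(2)=13; μ^(3)=1; μ^(4)=-3; μ^(5)=-7

((0, 1, 0, 0, 0, 0); (0, 0, 0, 1, 0, 0); (3, 0, 0, 0, 0, 0); (0, 0, 0, 0, 3, 0); (0, 0, 2, 0, 1, 1))


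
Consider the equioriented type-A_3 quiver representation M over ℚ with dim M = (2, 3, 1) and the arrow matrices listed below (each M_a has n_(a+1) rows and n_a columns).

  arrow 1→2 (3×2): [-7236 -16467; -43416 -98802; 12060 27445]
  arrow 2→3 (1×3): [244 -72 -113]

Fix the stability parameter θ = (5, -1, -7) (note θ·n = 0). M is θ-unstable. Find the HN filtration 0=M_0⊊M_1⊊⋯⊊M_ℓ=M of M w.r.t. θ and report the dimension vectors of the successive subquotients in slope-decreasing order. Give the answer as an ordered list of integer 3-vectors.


Barcode: M ≅ I[1,1], I[1,3], I[2,2]^2. HN layers by μ_θ (2 steps, strictly decreasing):
  μ^(1)=5; μ^(2)=-1

((1, 0, 0); (1, 3, 1))


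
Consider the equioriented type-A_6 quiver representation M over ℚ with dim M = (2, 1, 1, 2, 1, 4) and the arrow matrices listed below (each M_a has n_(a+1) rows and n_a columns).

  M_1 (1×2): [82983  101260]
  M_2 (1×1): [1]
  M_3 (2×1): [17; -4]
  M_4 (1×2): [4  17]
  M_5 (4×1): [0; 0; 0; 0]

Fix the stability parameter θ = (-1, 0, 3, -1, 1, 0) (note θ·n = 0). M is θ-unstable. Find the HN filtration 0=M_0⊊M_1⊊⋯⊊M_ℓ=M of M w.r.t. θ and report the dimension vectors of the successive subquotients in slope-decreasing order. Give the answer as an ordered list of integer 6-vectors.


Interval decomposition of M: I[1,1], I[1,4], I[4,5], I[6,6]^4.
HN type (ℓ=3): μ^(1)=1; μ^(2)=0; μ^(3)=-1

((0, 0, 1, 1, 1, 0); (0, 1, 0, 0, 0, 4); (2, 0, 0, 1, 0, 0))


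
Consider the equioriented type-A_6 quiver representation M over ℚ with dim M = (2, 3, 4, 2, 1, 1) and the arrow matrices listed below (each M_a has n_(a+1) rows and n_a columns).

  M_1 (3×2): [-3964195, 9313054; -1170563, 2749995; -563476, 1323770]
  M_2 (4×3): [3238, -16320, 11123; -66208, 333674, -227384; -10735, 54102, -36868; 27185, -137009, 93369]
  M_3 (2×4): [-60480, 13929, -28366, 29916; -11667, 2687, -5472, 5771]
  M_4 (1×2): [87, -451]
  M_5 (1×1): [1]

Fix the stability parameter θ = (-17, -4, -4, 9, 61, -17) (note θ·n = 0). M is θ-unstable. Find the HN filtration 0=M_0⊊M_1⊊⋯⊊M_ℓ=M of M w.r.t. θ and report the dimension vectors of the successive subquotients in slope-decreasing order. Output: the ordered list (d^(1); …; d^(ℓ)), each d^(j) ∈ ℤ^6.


Interval decomposition of M: I[1,3], I[1,6], I[2,3], I[3,4].
HN type (ℓ=4): μ^(1)=22; μ^(2)=9; μ^(3)=-4; μ^(4)=-17

((0, 0, 0, 0, 1, 1); (0, 0, 0, 2, 0, 0); (0, 3, 4, 0, 0, 0); (2, 0, 0, 0, 0, 0))


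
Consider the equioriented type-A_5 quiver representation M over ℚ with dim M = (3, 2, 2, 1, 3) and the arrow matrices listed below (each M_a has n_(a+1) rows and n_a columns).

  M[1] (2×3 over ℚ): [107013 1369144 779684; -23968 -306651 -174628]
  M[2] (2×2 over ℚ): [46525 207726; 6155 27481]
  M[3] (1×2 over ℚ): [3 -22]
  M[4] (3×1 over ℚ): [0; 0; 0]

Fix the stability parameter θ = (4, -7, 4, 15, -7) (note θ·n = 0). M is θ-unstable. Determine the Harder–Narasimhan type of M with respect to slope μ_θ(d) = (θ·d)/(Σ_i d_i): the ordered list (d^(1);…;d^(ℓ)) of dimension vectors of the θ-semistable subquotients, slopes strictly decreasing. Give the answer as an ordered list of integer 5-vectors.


Barcode: M ≅ I[1,1], I[1,3], I[1,4], I[5,5]^3. HN layers by μ_θ (4 steps, strictly decreasing):
  μ^(1)=15; μ^(2)=4; μ^(3)=-3/2; μ^(4)=-7

((0, 0, 0, 1, 0); (1, 0, 2, 0, 0); (2, 2, 0, 0, 0); (0, 0, 0, 0, 3))


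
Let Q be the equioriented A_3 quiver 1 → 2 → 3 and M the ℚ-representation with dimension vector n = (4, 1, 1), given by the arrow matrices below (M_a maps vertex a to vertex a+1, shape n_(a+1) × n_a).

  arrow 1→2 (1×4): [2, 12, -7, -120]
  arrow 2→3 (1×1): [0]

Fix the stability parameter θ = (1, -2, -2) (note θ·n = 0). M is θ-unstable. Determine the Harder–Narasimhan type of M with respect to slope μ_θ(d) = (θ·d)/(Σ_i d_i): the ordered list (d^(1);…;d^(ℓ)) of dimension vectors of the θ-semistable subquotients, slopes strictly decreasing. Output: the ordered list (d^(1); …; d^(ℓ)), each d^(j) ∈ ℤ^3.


Via rank(M_{q-1}∘⋯∘M_p): M ≅ I[1,1]^3, I[1,2], I[3,3].
μ_θ-semistable layers: μ^(1)=1; μ^(2)=-1/2; μ^(3)=-2

((3, 0, 0); (1, 1, 0); (0, 0, 1))


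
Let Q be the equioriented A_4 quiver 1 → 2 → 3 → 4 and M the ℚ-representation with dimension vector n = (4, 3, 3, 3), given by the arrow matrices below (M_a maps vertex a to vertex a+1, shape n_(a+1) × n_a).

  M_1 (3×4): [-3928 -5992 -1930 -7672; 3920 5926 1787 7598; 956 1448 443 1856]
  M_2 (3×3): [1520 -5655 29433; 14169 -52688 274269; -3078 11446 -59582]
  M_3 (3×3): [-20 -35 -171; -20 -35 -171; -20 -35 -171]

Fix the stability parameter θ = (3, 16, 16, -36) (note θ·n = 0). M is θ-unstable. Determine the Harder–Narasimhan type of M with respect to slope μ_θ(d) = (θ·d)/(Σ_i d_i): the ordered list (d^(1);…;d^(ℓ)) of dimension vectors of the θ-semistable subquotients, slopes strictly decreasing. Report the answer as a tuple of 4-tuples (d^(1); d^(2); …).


Via rank(M_{q-1}∘⋯∘M_p): M ≅ I[1,1]^2, I[1,3], I[1,4], I[2,3], I[4,4]^2.
μ_θ-semistable layers: μ^(1)=16; μ^(2)=3; μ^(3)=-1/4; μ^(4)=-36

((0, 2, 2, 0); (3, 0, 0, 0); (1, 1, 1, 1); (0, 0, 0, 2))


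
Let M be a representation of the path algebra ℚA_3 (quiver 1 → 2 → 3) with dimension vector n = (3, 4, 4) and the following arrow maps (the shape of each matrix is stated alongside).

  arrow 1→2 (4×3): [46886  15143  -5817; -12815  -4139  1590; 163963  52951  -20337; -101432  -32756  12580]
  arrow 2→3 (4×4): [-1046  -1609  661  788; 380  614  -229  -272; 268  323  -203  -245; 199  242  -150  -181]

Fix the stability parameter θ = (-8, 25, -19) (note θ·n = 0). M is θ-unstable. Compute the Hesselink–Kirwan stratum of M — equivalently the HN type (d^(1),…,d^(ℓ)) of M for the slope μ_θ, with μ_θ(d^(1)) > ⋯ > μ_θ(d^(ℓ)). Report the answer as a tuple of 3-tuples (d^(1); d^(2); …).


Interval decomposition of M: I[1,3]^3, I[2,3].
HN type (ℓ=2): μ^(1)=3; μ^(2)=-8

((0, 4, 4); (3, 0, 0))


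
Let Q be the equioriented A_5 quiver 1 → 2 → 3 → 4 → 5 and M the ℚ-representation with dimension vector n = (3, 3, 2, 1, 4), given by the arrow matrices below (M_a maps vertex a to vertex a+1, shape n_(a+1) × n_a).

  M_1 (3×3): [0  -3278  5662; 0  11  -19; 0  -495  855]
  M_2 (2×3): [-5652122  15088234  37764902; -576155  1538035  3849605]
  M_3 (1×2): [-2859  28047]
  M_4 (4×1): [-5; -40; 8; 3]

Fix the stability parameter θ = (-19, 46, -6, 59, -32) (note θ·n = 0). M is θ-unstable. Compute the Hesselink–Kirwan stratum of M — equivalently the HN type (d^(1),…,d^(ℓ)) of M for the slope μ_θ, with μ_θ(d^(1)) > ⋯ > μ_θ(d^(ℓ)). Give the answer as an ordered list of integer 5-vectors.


Interval decomposition of M: I[1,1]^2, I[1,2], I[2,2], I[2,5], I[3,3], I[5,5]^3.
HN type (ℓ=5): μ^(1)=46; μ^(2)=67/4; μ^(3)=-6; μ^(4)=-19; μ^(5)=-32

((0, 2, 0, 0, 0); (0, 1, 1, 1, 1); (0, 0, 1, 0, 0); (3, 0, 0, 0, 0); (0, 0, 0, 0, 3))


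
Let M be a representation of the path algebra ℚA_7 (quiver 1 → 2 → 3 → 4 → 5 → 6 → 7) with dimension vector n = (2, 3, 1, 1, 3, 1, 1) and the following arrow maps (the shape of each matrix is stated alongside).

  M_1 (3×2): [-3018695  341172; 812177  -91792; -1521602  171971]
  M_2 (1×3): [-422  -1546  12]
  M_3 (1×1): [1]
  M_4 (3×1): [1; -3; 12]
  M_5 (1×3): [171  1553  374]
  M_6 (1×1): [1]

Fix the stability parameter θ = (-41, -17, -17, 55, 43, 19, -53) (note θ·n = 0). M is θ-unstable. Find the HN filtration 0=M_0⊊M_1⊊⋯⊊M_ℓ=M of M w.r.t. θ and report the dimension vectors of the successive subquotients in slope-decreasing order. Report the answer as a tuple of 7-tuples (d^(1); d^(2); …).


Interval decomposition of M: I[1,2], I[1,5], I[2,2], I[5,5], I[5,7].
HN type (ℓ=5): μ^(1)=49; μ^(2)=43; μ^(3)=3; μ^(4)=-17; μ^(5)=-41

((0, 0, 0, 1, 1, 0, 0); (0, 0, 0, 0, 1, 0, 0); (0, 0, 0, 0, 1, 1, 1); (0, 3, 1, 0, 0, 0, 0); (2, 0, 0, 0, 0, 0, 0))


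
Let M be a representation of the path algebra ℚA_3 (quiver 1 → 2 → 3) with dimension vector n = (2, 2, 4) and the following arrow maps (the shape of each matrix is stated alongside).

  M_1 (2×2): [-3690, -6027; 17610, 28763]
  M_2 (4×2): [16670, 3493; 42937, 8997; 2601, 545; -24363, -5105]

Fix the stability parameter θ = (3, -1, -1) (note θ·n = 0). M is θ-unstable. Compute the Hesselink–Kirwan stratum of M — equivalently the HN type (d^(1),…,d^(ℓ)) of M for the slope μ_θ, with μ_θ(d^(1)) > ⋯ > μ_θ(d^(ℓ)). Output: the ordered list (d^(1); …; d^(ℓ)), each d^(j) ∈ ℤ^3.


Via rank(M_{q-1}∘⋯∘M_p): M ≅ I[1,1], I[1,3], I[2,3], I[3,3]^2.
μ_θ-semistable layers: μ^(1)=3; μ^(2)=1/3; μ^(3)=-1

((1, 0, 0); (1, 1, 1); (0, 1, 3))


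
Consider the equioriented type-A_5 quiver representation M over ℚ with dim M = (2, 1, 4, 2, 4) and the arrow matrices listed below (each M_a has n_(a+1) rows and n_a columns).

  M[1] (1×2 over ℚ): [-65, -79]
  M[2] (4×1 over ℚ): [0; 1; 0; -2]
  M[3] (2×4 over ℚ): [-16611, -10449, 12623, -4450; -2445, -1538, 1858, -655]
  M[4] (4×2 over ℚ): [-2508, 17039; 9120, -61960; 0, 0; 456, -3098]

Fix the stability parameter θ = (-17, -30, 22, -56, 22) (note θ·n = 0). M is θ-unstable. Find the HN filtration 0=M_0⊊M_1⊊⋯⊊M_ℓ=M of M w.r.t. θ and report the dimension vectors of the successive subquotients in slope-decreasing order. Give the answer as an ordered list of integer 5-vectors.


Barcode: M ≅ I[1,1], I[1,4], I[3,3]^2, I[3,5], I[5,5]^3. HN layers by μ_θ (3 steps, strictly decreasing):
  μ^(1)=22; μ^(2)=-17; μ^(3)=-47/2

((0, 0, 2, 0, 4); (1, 0, 2, 2, 0); (1, 1, 0, 0, 0))


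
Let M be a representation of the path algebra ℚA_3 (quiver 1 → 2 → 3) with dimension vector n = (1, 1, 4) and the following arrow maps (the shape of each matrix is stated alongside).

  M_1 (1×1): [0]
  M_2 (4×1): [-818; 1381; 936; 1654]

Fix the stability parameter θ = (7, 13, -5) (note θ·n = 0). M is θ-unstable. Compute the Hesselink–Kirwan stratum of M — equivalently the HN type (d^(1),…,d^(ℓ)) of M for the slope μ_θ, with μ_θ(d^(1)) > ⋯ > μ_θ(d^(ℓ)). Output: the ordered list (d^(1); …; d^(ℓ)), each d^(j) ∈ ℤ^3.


Via rank(M_{q-1}∘⋯∘M_p): M ≅ I[1,1], I[2,3], I[3,3]^3.
μ_θ-semistable layers: μ^(1)=7; μ^(2)=4; μ^(3)=-5

((1, 0, 0); (0, 1, 1); (0, 0, 3))


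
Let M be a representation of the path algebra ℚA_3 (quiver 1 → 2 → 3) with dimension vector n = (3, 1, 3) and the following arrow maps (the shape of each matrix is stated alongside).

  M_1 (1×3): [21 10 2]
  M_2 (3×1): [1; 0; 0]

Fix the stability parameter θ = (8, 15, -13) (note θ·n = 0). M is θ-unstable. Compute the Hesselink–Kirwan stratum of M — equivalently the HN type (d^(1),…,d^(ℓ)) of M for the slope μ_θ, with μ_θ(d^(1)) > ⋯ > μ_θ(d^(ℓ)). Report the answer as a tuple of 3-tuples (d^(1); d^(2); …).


Barcode: M ≅ I[1,1]^2, I[1,3], I[3,3]^2. HN layers by μ_θ (3 steps, strictly decreasing):
  μ^(1)=8; μ^(2)=10/3; μ^(3)=-13

((2, 0, 0); (1, 1, 1); (0, 0, 2))


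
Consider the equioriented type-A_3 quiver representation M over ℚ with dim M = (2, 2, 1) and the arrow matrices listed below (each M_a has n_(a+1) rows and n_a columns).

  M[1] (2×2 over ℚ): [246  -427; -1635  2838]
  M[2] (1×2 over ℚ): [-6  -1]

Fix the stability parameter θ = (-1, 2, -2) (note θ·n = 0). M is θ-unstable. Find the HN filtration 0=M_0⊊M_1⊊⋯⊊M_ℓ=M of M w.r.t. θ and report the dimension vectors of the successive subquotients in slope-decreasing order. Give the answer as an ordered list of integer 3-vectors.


Barcode: M ≅ I[1,2], I[1,3]. HN layers by μ_θ (3 steps, strictly decreasing):
  μ^(1)=2; μ^(2)=0; μ^(3)=-1

((0, 1, 0); (0, 1, 1); (2, 0, 0))


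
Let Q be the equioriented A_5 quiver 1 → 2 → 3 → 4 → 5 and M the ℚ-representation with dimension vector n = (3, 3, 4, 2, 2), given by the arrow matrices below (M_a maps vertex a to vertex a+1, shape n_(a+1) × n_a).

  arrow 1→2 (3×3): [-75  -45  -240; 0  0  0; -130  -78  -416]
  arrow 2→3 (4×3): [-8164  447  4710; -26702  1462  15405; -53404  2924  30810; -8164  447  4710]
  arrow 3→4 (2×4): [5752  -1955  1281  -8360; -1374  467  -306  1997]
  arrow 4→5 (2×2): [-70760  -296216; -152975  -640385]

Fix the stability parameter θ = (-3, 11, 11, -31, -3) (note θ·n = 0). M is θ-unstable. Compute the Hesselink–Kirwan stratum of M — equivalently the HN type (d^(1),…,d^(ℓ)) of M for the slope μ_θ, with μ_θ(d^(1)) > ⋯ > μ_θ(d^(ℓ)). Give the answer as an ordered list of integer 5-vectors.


Via rank(M_{q-1}∘⋯∘M_p): M ≅ I[1,1]^2, I[1,2], I[2,4], I[2,5], I[3,3]^2, I[5,5].
μ_θ-semistable layers: μ^(1)=11; μ^(2)=-3

((0, 1, 2, 0, 0); (3, 2, 2, 2, 2))


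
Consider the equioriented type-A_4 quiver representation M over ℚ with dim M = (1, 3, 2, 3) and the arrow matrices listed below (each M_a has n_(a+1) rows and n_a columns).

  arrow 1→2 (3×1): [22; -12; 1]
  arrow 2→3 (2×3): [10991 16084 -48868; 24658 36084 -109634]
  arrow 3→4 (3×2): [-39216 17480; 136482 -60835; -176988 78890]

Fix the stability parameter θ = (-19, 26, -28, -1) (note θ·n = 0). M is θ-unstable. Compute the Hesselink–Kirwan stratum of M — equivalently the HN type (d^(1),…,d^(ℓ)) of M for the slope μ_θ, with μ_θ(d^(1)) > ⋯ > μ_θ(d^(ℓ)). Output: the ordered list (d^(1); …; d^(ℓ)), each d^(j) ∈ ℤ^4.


Interval decomposition of M: I[1,4], I[2,2], I[2,3], I[4,4]^2.
HN type (ℓ=3): μ^(1)=26; μ^(2)=-1; μ^(3)=-19

((0, 1, 0, 0); (0, 2, 2, 3); (1, 0, 0, 0))


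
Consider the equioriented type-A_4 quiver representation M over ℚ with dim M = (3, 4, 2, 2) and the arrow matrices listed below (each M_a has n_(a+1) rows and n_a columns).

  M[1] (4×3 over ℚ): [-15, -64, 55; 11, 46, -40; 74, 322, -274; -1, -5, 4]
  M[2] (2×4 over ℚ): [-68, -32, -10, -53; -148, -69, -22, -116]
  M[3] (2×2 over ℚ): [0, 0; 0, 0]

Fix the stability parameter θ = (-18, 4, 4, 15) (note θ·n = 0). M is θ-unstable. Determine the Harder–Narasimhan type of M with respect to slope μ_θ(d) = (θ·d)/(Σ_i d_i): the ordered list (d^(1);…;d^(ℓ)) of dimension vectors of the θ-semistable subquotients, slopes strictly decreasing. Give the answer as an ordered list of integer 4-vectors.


Interval decomposition of M: I[1,2], I[1,3]^2, I[2,2], I[4,4]^2.
HN type (ℓ=3): μ^(1)=15; μ^(2)=4; μ^(3)=-18

((0, 0, 0, 2); (0, 4, 2, 0); (3, 0, 0, 0))


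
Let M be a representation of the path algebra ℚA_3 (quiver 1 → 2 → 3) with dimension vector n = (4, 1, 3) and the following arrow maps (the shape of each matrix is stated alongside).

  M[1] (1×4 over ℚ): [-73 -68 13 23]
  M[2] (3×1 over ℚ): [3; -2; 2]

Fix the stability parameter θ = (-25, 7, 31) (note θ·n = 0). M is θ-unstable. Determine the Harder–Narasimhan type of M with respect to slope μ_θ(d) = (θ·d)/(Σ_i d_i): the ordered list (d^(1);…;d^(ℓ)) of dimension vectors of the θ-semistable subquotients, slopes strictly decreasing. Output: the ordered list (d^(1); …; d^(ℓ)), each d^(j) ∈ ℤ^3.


Via rank(M_{q-1}∘⋯∘M_p): M ≅ I[1,1]^3, I[1,3], I[3,3]^2.
μ_θ-semistable layers: μ^(1)=31; μ^(2)=7; μ^(3)=-25

((0, 0, 3); (0, 1, 0); (4, 0, 0))
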